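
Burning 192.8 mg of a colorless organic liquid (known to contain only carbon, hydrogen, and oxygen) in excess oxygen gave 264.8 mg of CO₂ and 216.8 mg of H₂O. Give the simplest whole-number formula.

CH4O

mol C = 0.2648 g CO₂ ÷ 44.009 g/mol = 0.0060170 mol
mol H = 2 × 0.2168 g H₂O ÷ 18.015 g/mol = 0.024069 mol
mass O = 0.1928 − (0.072270 + 0.024261) = 0.096269 g → mol O = 0.096269 ÷ 15.999 = 0.0060172 mol
Divide by the smallest (0.0060170 mol): C 1.000, H 4.000, O 1.000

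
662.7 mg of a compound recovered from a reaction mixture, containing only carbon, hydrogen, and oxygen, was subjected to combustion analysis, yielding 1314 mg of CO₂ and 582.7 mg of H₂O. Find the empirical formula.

C6H13O3

mol C = 1.314 g CO₂ ÷ 44.009 g/mol = 0.029858 mol
mol H = 2 × 0.5827 g H₂O ÷ 18.015 g/mol = 0.064691 mol
mass O = 0.6627 − (0.35862 + 0.065208) = 0.23887 g → mol O = 0.23887 ÷ 15.999 = 0.014931 mol
Divide by the smallest (0.014931 mol): C 2.000, H 4.333, O 1.000
Multiplying each by 3 gives whole numbers: C 6.00, H 13.00, O 3.00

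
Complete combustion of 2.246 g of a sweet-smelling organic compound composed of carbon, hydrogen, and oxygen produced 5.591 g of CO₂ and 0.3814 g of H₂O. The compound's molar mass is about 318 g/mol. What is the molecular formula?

mol C = 5.591 g CO₂ ÷ 44.009 g/mol = 0.12704 mol
mol H = 2 × 0.3814 g H₂O ÷ 18.015 g/mol = 0.042342 mol
mass O = 2.246 − (1.5259 + 0.042681) = 0.67741 g → mol O = 0.67741 ÷ 15.999 = 0.042341 mol
Divide by the smallest (0.042341 mol): C 3.000, H 1.000, O 1.000
Empirical formula: C3HO
Empirical-formula mass = 53.04 g/mol; 318 ÷ 53.04 ≈ 6, so the molecular formula is C18H6O6.

C18H6O6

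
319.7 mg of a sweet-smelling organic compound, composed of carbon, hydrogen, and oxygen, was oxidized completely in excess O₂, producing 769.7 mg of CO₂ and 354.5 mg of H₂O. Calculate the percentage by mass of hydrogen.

mol C = 0.7697 g CO₂ ÷ 44.009 g/mol = 0.017490 mol
mol H = 2 × 0.3545 g H₂O ÷ 18.015 g/mol = 0.039356 mol
mass O = 0.3197 − (0.21007 + 0.039671) = 0.069961 g → mol O = 0.069961 ÷ 15.999 = 0.0043729 mol
mass % H = 0.039671 g ÷ 0.3197 g × 100%

12.41%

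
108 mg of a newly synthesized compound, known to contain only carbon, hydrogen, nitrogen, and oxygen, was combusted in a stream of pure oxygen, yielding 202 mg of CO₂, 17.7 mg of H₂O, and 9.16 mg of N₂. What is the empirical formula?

mol C = 0.202 g CO₂ ÷ 44.009 g/mol = 0.004590 mol
mol H = 2 × 0.0177 g H₂O ÷ 18.015 g/mol = 0.001965 mol
mol N = 2 × 0.00916 g N₂ ÷ 28.014 g/mol = 0.0006540 mol
mass O = 0.108 − (0.05513 + 0.001981 + 0.009160) = 0.04173 g → mol O = 0.04173 ÷ 15.999 = 0.002608 mol
Divide by the smallest (0.0006540 mol): C 7.019, H 3.005, N 1.000, O 3.988

C7H3NO4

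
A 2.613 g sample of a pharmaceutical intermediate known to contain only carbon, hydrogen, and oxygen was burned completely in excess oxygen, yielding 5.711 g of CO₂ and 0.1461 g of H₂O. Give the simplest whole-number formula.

C8HO4

mol C = 5.711 g CO₂ ÷ 44.009 g/mol = 0.12977 mol
mol H = 2 × 0.1461 g H₂O ÷ 18.015 g/mol = 0.016220 mol
mass O = 2.613 − (1.5587 + 0.016350) = 1.0380 g → mol O = 1.0380 ÷ 15.999 = 0.064879 mol
Divide by the smallest (0.016220 mol): C 8.001, H 1.000, O 4.000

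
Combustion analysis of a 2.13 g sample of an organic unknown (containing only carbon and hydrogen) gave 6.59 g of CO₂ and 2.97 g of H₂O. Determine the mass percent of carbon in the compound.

84.4%

mol C = 6.59 g CO₂ ÷ 44.009 g/mol = 0.1497 mol
mol H = 2 × 2.97 g H₂O ÷ 18.015 g/mol = 0.3297 mol
mass % C = 1.799 g ÷ 2.13 g × 100%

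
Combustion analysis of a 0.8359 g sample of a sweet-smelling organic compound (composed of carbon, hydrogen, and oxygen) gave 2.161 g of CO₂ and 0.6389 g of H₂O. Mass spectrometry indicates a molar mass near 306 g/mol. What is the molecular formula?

mol C = 2.161 g CO₂ ÷ 44.009 g/mol = 0.049104 mol
mol H = 2 × 0.6389 g H₂O ÷ 18.015 g/mol = 0.070930 mol
mass O = 0.8359 − (0.58978 + 0.071497) = 0.17462 g → mol O = 0.17462 ÷ 15.999 = 0.010914 mol
Divide by the smallest (0.010914 mol): C 4.499, H 6.499, O 1.000
Multiplying each by 2 gives whole numbers: C 9.00, H 13.00, O 2.00
Empirical formula: C9H13O2
Empirical-formula mass = 153.20 g/mol; 306 ÷ 153.20 ≈ 2, so the molecular formula is C18H26O4.

C18H26O4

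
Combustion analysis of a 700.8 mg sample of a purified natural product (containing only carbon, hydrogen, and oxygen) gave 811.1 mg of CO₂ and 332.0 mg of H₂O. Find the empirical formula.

C2H4O3

mol C = 0.8111 g CO₂ ÷ 44.009 g/mol = 0.018430 mol
mol H = 2 × 0.3320 g H₂O ÷ 18.015 g/mol = 0.036858 mol
mass O = 0.7008 − (0.22137 + 0.037153) = 0.44228 g → mol O = 0.44228 ÷ 15.999 = 0.027644 mol
Divide by the smallest (0.018430 mol): C 1.000, H 2.000, O 1.500
Multiplying each by 2 gives whole numbers: C 2.00, H 4.00, O 3.00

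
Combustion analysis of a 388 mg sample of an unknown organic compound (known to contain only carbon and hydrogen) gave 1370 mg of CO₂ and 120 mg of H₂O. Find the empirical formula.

C7H3

mol C = 1.37 g CO₂ ÷ 44.009 g/mol = 0.03113 mol
mol H = 2 × 0.120 g H₂O ÷ 18.015 g/mol = 0.01332 mol
Divide by the smallest (0.01332 mol): C 2.337, H 1.000
Multiplying each by 3 gives whole numbers: C 7.01, H 3.00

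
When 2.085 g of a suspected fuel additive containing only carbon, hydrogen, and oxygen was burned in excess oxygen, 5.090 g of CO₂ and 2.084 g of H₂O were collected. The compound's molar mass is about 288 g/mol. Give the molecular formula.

C16H32O4

mol C = 5.090 g CO₂ ÷ 44.009 g/mol = 0.11566 mol
mol H = 2 × 2.084 g H₂O ÷ 18.015 g/mol = 0.23136 mol
mass O = 2.085 − (1.3892 + 0.23321) = 0.46262 g → mol O = 0.46262 ÷ 15.999 = 0.028915 mol
Divide by the smallest (0.028915 mol): C 4.000, H 8.001, O 1.000
Empirical formula: C4H8O
Empirical-formula mass = 72.11 g/mol; 288 ÷ 72.11 ≈ 4, so the molecular formula is C16H32O4.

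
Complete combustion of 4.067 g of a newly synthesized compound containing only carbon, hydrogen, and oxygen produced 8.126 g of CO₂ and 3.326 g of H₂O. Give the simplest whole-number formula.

mol C = 8.126 g CO₂ ÷ 44.009 g/mol = 0.18464 mol
mol H = 2 × 3.326 g H₂O ÷ 18.015 g/mol = 0.36925 mol
mass O = 4.067 − (2.2178 + 0.37220) = 1.4770 g → mol O = 1.4770 ÷ 15.999 = 0.092321 mol
Divide by the smallest (0.092321 mol): C 2.000, H 4.000, O 1.000

C2H4O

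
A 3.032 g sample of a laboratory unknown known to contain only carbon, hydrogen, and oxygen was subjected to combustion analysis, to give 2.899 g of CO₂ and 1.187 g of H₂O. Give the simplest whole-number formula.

CH2O2

mol C = 2.899 g CO₂ ÷ 44.009 g/mol = 0.065873 mol
mol H = 2 × 1.187 g H₂O ÷ 18.015 g/mol = 0.13178 mol
mass O = 3.032 − (0.79120 + 0.13283) = 2.1080 g → mol O = 2.1080 ÷ 15.999 = 0.13176 mol
Divide by the smallest (0.065873 mol): C 1.000, H 2.001, O 2.000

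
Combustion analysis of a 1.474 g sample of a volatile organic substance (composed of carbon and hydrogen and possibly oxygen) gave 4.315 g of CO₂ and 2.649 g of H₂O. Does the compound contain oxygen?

mol C = 4.315 g CO₂ ÷ 44.009 g/mol = 0.098048 mol
mol H = 2 × 2.649 g H₂O ÷ 18.015 g/mol = 0.29409 mol
C and H together account for 1.4741 g — essentially the entire 1.474 g sample — so the compound contains no oxygen.

no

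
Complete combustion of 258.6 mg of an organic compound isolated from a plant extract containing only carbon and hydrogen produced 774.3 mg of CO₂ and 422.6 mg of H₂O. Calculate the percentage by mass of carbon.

mol C = 0.7743 g CO₂ ÷ 44.009 g/mol = 0.017594 mol
mol H = 2 × 0.4226 g H₂O ÷ 18.015 g/mol = 0.046916 mol
mass % C = 0.21132 g ÷ 0.2586 g × 100%

81.72%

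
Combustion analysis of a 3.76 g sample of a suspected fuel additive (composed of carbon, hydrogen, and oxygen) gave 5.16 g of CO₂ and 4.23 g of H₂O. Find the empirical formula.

mol C = 5.16 g CO₂ ÷ 44.009 g/mol = 0.1172 mol
mol H = 2 × 4.23 g H₂O ÷ 18.015 g/mol = 0.4696 mol
mass O = 3.76 − (1.408 + 0.4734) = 1.878 g → mol O = 1.878 ÷ 15.999 = 0.1174 mol
Divide by the smallest (0.1172 mol): C 1.000, H 4.005, O 1.001

CH4O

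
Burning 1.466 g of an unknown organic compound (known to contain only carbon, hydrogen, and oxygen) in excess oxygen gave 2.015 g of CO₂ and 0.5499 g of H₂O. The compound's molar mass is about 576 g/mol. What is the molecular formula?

mol C = 2.015 g CO₂ ÷ 44.009 g/mol = 0.045786 mol
mol H = 2 × 0.5499 g H₂O ÷ 18.015 g/mol = 0.061049 mol
mass O = 1.466 − (0.54994 + 0.061538) = 0.85453 g → mol O = 0.85453 ÷ 15.999 = 0.053411 mol
Divide by the smallest (0.045786 mol): C 1.000, H 1.333, O 1.167
Multiplying each by 6 gives whole numbers: C 6.00, H 8.00, O 7.00
Empirical formula: C6H8O7
Empirical-formula mass = 192.12 g/mol; 576 ÷ 192.12 ≈ 3, so the molecular formula is C18H24O21.

C18H24O21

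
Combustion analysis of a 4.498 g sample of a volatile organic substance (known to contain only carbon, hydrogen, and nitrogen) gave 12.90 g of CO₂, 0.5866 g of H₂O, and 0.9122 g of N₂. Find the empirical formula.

C9H2N2

mol C = 12.90 g CO₂ ÷ 44.009 g/mol = 0.29312 mol
mol H = 2 × 0.5866 g H₂O ÷ 18.015 g/mol = 0.065124 mol
mol N = 2 × 0.9122 g N₂ ÷ 28.014 g/mol = 0.065125 mol
Divide by the smallest (0.065124 mol): C 4.501, H 1.000, N 1.000
Multiplying each by 2 gives whole numbers: C 9.00, H 2.00, N 2.00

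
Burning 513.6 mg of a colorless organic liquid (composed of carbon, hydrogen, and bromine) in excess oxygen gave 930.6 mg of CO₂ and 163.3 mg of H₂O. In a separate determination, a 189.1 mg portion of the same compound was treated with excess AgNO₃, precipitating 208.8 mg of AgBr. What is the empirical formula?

mol C = 0.9306 g CO₂ ÷ 44.009 g/mol = 0.021146 mol
mol H = 2 × 0.1633 g H₂O ÷ 18.015 g/mol = 0.018129 mol
From the AgBr data: mol Br per gram of compound = (0.2088 ÷ 187.772) ÷ 0.1891 = 0.0058804 mol/g, so in the 0.5136 g combustion sample mol Br = 0.0030202 mol
Divide by the smallest (0.0030202 mol): C 7.001, H 6.003, Br 1.000

C7H6Br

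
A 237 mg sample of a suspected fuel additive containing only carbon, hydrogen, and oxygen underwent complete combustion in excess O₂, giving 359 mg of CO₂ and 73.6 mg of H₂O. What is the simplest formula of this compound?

mol C = 0.359 g CO₂ ÷ 44.009 g/mol = 0.008157 mol
mol H = 2 × 0.0736 g H₂O ÷ 18.015 g/mol = 0.008171 mol
mass O = 0.237 − (0.09798 + 0.008236) = 0.1308 g → mol O = 0.1308 ÷ 15.999 = 0.008175 mol
Divide by the smallest (0.008157 mol): C 1.000, H 1.002, O 1.002

CHO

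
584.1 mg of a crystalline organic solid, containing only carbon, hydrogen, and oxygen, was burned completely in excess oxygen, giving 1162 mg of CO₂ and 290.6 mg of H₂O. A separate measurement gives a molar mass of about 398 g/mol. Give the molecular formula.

C18H22O10

mol C = 1.162 g CO₂ ÷ 44.009 g/mol = 0.026404 mol
mol H = 2 × 0.2906 g H₂O ÷ 18.015 g/mol = 0.032262 mol
mass O = 0.5841 − (0.31713 + 0.032520) = 0.23445 g → mol O = 0.23445 ÷ 15.999 = 0.014654 mol
Divide by the smallest (0.014654 mol): C 1.802, H 2.202, O 1.000
Multiplying each by 5 gives whole numbers: C 9.01, H 11.01, O 5.00
Empirical formula: C9H11O5
Empirical-formula mass = 199.18 g/mol; 398 ÷ 199.18 ≈ 2, so the molecular formula is C18H22O10.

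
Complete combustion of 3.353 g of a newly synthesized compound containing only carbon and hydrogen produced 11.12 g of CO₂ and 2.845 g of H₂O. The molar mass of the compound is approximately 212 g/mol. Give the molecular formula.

mol C = 11.12 g CO₂ ÷ 44.009 g/mol = 0.25268 mol
mol H = 2 × 2.845 g H₂O ÷ 18.015 g/mol = 0.31585 mol
Divide by the smallest (0.25268 mol): C 1.000, H 1.250
Multiplying each by 4 gives whole numbers: C 4.00, H 5.00
Empirical formula: C4H5
Empirical-formula mass = 53.08 g/mol; 212 ÷ 53.08 ≈ 4, so the molecular formula is C16H20.

C16H20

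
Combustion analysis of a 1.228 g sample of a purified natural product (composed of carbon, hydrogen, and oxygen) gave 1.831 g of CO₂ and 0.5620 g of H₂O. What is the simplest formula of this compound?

mol C = 1.831 g CO₂ ÷ 44.009 g/mol = 0.041605 mol
mol H = 2 × 0.5620 g H₂O ÷ 18.015 g/mol = 0.062392 mol
mass O = 1.228 − (0.49972 + 0.062892) = 0.66539 g → mol O = 0.66539 ÷ 15.999 = 0.041589 mol
Divide by the smallest (0.041589 mol): C 1.000, H 1.500, O 1.000
Multiplying each by 2 gives whole numbers: C 2.00, H 3.00, O 2.00

C2H3O2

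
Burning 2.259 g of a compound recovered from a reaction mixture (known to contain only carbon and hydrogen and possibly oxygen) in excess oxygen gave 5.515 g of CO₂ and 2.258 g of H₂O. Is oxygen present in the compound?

mol C = 5.515 g CO₂ ÷ 44.009 g/mol = 0.12532 mol
mol H = 2 × 2.258 g H₂O ÷ 18.015 g/mol = 0.25068 mol
C and H account for only 1.7578 g of the 2.259 g sample; the remaining 0.50115 g must be oxygen.

yes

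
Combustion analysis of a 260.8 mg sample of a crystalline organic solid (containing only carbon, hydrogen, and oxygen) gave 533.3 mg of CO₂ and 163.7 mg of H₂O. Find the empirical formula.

C2H3O

mol C = 0.5333 g CO₂ ÷ 44.009 g/mol = 0.012118 mol
mol H = 2 × 0.1637 g H₂O ÷ 18.015 g/mol = 0.018174 mol
mass O = 0.2608 − (0.14555 + 0.018319) = 0.096932 g → mol O = 0.096932 ÷ 15.999 = 0.0060586 mol
Divide by the smallest (0.0060586 mol): C 2.000, H 3.000, O 1.000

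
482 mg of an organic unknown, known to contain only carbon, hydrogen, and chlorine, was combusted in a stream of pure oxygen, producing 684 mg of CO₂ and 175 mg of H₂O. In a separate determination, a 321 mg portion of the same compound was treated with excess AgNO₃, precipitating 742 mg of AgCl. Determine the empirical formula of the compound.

mol C = 0.684 g CO₂ ÷ 44.009 g/mol = 0.01554 mol
mol H = 2 × 0.175 g H₂O ÷ 18.015 g/mol = 0.01943 mol
From the AgCl data: mol Cl per gram of compound = (0.742 ÷ 143.318) ÷ 0.321 = 0.01613 mol/g, so in the 0.482 g combustion sample mol Cl = 0.007774 mol
Divide by the smallest (0.007774 mol): C 1.999, H 2.499, Cl 1.000
Multiplying each by 2 gives whole numbers: C 4.00, H 5.00, Cl 2.00

C4H5Cl2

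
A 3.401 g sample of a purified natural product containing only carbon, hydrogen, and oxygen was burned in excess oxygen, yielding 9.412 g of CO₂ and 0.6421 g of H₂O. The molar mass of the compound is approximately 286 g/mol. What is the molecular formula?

mol C = 9.412 g CO₂ ÷ 44.009 g/mol = 0.21387 mol
mol H = 2 × 0.6421 g H₂O ÷ 18.015 g/mol = 0.071285 mol
mass O = 3.401 − (2.5687 + 0.071855) = 0.76041 g → mol O = 0.76041 ÷ 15.999 = 0.047528 mol
Divide by the smallest (0.047528 mol): C 4.500, H 1.500, O 1.000
Multiplying each by 2 gives whole numbers: C 9.00, H 3.00, O 2.00
Empirical formula: C9H3O2
Empirical-formula mass = 143.12 g/mol; 286 ÷ 143.12 ≈ 2, so the molecular formula is C18H6O4.

C18H6O4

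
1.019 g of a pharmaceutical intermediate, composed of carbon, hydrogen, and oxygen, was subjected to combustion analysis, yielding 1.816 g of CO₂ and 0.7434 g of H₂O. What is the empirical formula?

mol C = 1.816 g CO₂ ÷ 44.009 g/mol = 0.041264 mol
mol H = 2 × 0.7434 g H₂O ÷ 18.015 g/mol = 0.082531 mol
mass O = 1.019 − (0.49563 + 0.083191) = 0.44018 g → mol O = 0.44018 ÷ 15.999 = 0.027513 mol
Divide by the smallest (0.027513 mol): C 1.500, H 3.000, O 1.000
Multiplying each by 2 gives whole numbers: C 3.00, H 6.00, O 2.00

C3H6O2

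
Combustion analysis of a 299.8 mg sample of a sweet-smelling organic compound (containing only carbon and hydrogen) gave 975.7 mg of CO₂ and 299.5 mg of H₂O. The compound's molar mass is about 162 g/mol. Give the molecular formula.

mol C = 0.9757 g CO₂ ÷ 44.009 g/mol = 0.022170 mol
mol H = 2 × 0.2995 g H₂O ÷ 18.015 g/mol = 0.033250 mol
Divide by the smallest (0.022170 mol): C 1.000, H 1.500
Multiplying each by 2 gives whole numbers: C 2.00, H 3.00
Empirical formula: C2H3
Empirical-formula mass = 27.05 g/mol; 162 ÷ 27.05 ≈ 6, so the molecular formula is C12H18.

C12H18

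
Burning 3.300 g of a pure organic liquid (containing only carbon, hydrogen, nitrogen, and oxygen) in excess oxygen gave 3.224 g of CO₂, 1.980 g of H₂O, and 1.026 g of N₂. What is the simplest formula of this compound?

mol C = 3.224 g CO₂ ÷ 44.009 g/mol = 0.073258 mol
mol H = 2 × 1.980 g H₂O ÷ 18.015 g/mol = 0.21982 mol
mol N = 2 × 1.026 g N₂ ÷ 28.014 g/mol = 0.073249 mol
mass O = 3.300 − (0.87990 + 0.22158 + 1.0260) = 1.1725 g → mol O = 1.1725 ÷ 15.999 = 0.073287 mol
Divide by the smallest (0.073249 mol): C 1.000, H 3.001, N 1.000, O 1.001

CH3NO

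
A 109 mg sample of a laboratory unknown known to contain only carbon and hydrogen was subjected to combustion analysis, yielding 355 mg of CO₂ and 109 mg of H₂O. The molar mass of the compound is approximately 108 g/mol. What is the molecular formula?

C8H12

mol C = 0.355 g CO₂ ÷ 44.009 g/mol = 0.008067 mol
mol H = 2 × 0.109 g H₂O ÷ 18.015 g/mol = 0.01210 mol
Divide by the smallest (0.008067 mol): C 1.000, H 1.500
Multiplying each by 2 gives whole numbers: C 2.00, H 3.00
Empirical formula: C2H3
Empirical-formula mass = 27.05 g/mol; 108 ÷ 27.05 ≈ 4, so the molecular formula is C8H12.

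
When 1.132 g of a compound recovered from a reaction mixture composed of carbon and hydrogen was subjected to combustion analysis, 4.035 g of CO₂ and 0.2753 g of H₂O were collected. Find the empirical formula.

mol C = 4.035 g CO₂ ÷ 44.009 g/mol = 0.091686 mol
mol H = 2 × 0.2753 g H₂O ÷ 18.015 g/mol = 0.030563 mol
Divide by the smallest (0.030563 mol): C 3.000, H 1.000

C3H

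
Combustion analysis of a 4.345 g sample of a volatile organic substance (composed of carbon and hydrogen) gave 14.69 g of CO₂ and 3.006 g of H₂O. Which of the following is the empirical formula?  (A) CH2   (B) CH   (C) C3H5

(B) CH

mol C = 14.69 g CO₂ ÷ 44.009 g/mol = 0.33380 mol
mol H = 2 × 3.006 g H₂O ÷ 18.015 g/mol = 0.33372 mol
Divide by the smallest (0.33372 mol): C 1.000, H 1.000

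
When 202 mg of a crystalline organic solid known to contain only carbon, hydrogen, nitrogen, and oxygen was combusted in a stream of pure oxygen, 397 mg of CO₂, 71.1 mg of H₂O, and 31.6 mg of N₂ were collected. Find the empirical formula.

C8H7N2O3

mol C = 0.397 g CO₂ ÷ 44.009 g/mol = 0.009021 mol
mol H = 2 × 0.0711 g H₂O ÷ 18.015 g/mol = 0.007893 mol
mol N = 2 × 0.0316 g N₂ ÷ 28.014 g/mol = 0.002256 mol
mass O = 0.202 − (0.1083 + 0.007957 + 0.03160) = 0.05409 g → mol O = 0.05409 ÷ 15.999 = 0.003381 mol
Divide by the smallest (0.002256 mol): C 3.999, H 3.499, N 1.000, O 1.499
Multiplying each by 2 gives whole numbers: C 8.00, H 7.00, N 2.00, O 3.00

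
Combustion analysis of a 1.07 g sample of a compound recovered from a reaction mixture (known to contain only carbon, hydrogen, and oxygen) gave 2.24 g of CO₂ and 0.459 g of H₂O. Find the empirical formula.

C2H2O

mol C = 2.24 g CO₂ ÷ 44.009 g/mol = 0.05090 mol
mol H = 2 × 0.459 g H₂O ÷ 18.015 g/mol = 0.05096 mol
mass O = 1.07 − (0.6113 + 0.05137) = 0.4073 g → mol O = 0.4073 ÷ 15.999 = 0.02546 mol
Divide by the smallest (0.02546 mol): C 1.999, H 2.002, O 1.000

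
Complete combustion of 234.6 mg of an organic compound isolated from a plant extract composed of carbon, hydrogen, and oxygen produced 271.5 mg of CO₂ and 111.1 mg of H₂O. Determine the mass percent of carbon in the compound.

mol C = 0.2715 g CO₂ ÷ 44.009 g/mol = 0.0061692 mol
mol H = 2 × 0.1111 g H₂O ÷ 18.015 g/mol = 0.012334 mol
mass O = 0.2346 − (0.074098 + 0.012433) = 0.14807 g → mol O = 0.14807 ÷ 15.999 = 0.0092549 mol
mass % C = 0.074098 g ÷ 0.2346 g × 100%

31.58%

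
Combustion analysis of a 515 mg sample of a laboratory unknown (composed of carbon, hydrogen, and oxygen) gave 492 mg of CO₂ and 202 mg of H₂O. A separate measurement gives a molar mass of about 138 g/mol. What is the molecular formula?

C3H6O6

mol C = 0.492 g CO₂ ÷ 44.009 g/mol = 0.01118 mol
mol H = 2 × 0.202 g H₂O ÷ 18.015 g/mol = 0.02243 mol
mass O = 0.515 − (0.1343 + 0.02261) = 0.3581 g → mol O = 0.3581 ÷ 15.999 = 0.02238 mol
Divide by the smallest (0.01118 mol): C 1.000, H 2.006, O 2.002
Empirical formula: CH2O2
Empirical-formula mass = 46.02 g/mol; 138 ÷ 46.02 ≈ 3, so the molecular formula is C3H6O6.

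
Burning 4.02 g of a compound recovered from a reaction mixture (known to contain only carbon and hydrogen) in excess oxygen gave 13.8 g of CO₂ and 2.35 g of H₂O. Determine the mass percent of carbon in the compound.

93.7%

mol C = 13.8 g CO₂ ÷ 44.009 g/mol = 0.3136 mol
mol H = 2 × 2.35 g H₂O ÷ 18.015 g/mol = 0.2609 mol
mass % C = 3.766 g ÷ 4.02 g × 100%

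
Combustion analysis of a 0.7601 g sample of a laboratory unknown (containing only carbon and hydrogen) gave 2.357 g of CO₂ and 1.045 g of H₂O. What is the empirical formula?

mol C = 2.357 g CO₂ ÷ 44.009 g/mol = 0.053557 mol
mol H = 2 × 1.045 g H₂O ÷ 18.015 g/mol = 0.11601 mol
Divide by the smallest (0.053557 mol): C 1.000, H 2.166
Multiplying each by 6 gives whole numbers: C 6.00, H 13.00

C6H13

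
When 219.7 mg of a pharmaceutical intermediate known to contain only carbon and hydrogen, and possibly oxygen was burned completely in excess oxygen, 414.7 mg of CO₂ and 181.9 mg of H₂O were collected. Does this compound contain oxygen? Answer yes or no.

yes

mol C = 0.4147 g CO₂ ÷ 44.009 g/mol = 0.0094231 mol
mol H = 2 × 0.1819 g H₂O ÷ 18.015 g/mol = 0.020194 mol
C and H account for only 0.13354 g of the 0.2197 g sample; the remaining 0.086164 g must be oxygen.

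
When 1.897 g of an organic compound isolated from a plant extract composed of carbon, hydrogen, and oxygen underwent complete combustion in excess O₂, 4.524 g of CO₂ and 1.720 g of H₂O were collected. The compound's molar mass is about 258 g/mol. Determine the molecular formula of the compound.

C14H26O4

mol C = 4.524 g CO₂ ÷ 44.009 g/mol = 0.10280 mol
mol H = 2 × 1.720 g H₂O ÷ 18.015 g/mol = 0.19095 mol
mass O = 1.897 − (1.2347 + 0.19248) = 0.46982 g → mol O = 0.46982 ÷ 15.999 = 0.029366 mol
Divide by the smallest (0.029366 mol): C 3.501, H 6.503, O 1.000
Multiplying each by 2 gives whole numbers: C 7.00, H 13.01, O 2.00
Empirical formula: C7H13O2
Empirical-formula mass = 129.18 g/mol; 258 ÷ 129.18 ≈ 2, so the molecular formula is C14H26O4.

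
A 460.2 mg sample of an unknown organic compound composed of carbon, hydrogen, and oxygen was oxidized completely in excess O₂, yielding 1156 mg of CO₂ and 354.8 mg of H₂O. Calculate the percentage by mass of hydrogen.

mol C = 1.156 g CO₂ ÷ 44.009 g/mol = 0.026267 mol
mol H = 2 × 0.3548 g H₂O ÷ 18.015 g/mol = 0.039389 mol
mass O = 0.4602 − (0.31550 + 0.039705) = 0.10500 g → mol O = 0.10500 ÷ 15.999 = 0.0065628 mol
mass % H = 0.039705 g ÷ 0.4602 g × 100%

8.63%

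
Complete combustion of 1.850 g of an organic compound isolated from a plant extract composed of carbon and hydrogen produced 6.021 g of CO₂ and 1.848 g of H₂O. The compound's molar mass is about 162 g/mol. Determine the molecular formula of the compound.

mol C = 6.021 g CO₂ ÷ 44.009 g/mol = 0.13681 mol
mol H = 2 × 1.848 g H₂O ÷ 18.015 g/mol = 0.20516 mol
Divide by the smallest (0.13681 mol): C 1.000, H 1.500
Multiplying each by 2 gives whole numbers: C 2.00, H 3.00
Empirical formula: C2H3
Empirical-formula mass = 27.05 g/mol; 162 ÷ 27.05 ≈ 6, so the molecular formula is C12H18.

C12H18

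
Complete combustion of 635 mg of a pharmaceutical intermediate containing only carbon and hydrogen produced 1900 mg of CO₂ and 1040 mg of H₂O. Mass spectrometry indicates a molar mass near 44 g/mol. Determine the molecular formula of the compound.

mol C = 1.90 g CO₂ ÷ 44.009 g/mol = 0.04317 mol
mol H = 2 × 1.04 g H₂O ÷ 18.015 g/mol = 0.1155 mol
Divide by the smallest (0.04317 mol): C 1.000, H 2.674
Multiplying each by 3 gives whole numbers: C 3.00, H 8.02
Empirical formula: C3H8
Empirical-formula mass = 44.10 g/mol; 44 ÷ 44.10 ≈ 1, so the molecular formula is C3H8.

C3H8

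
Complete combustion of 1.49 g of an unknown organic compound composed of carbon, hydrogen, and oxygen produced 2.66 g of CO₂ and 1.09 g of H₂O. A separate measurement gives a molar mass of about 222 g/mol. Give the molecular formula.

C9H18O6

mol C = 2.66 g CO₂ ÷ 44.009 g/mol = 0.06044 mol
mol H = 2 × 1.09 g H₂O ÷ 18.015 g/mol = 0.1210 mol
mass O = 1.49 − (0.7260 + 0.1220) = 0.6421 g → mol O = 0.6421 ÷ 15.999 = 0.04013 mol
Divide by the smallest (0.04013 mol): C 1.506, H 3.015, O 1.000
Multiplying each by 2 gives whole numbers: C 3.01, H 6.03, O 2.00
Empirical formula: C3H6O2
Empirical-formula mass = 74.08 g/mol; 222 ÷ 74.08 ≈ 3, so the molecular formula is C9H18O6.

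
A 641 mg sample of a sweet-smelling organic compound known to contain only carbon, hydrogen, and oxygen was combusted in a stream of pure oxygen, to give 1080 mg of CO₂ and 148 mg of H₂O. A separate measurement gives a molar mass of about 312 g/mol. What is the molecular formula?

mol C = 1.08 g CO₂ ÷ 44.009 g/mol = 0.02454 mol
mol H = 2 × 0.148 g H₂O ÷ 18.015 g/mol = 0.01643 mol
mass O = 0.641 − (0.2948 + 0.01656) = 0.3297 g → mol O = 0.3297 ÷ 15.999 = 0.02061 mol
Divide by the smallest (0.01643 mol): C 1.494, H 1.000, O 1.254
Multiplying each by 4 gives whole numbers: C 5.97, H 4.00, O 5.02
Empirical formula: C6H4O5
Empirical-formula mass = 156.09 g/mol; 312 ÷ 156.09 ≈ 2, so the molecular formula is C12H8O10.

C12H8O10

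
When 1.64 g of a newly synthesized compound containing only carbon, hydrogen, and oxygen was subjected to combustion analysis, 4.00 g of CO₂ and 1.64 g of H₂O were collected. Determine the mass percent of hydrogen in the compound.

mol C = 4.00 g CO₂ ÷ 44.009 g/mol = 0.09089 mol
mol H = 2 × 1.64 g H₂O ÷ 18.015 g/mol = 0.1821 mol
mass O = 1.64 − (1.092 + 0.1835) = 0.3648 g → mol O = 0.3648 ÷ 15.999 = 0.02280 mol
mass % H = 0.1835 g ÷ 1.64 g × 100%

11.2%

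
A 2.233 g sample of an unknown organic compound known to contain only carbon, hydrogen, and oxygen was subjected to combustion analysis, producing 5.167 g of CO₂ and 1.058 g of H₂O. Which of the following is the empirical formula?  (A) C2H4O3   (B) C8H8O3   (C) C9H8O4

(B) C8H8O3

mol C = 5.167 g CO₂ ÷ 44.009 g/mol = 0.11741 mol
mol H = 2 × 1.058 g H₂O ÷ 18.015 g/mol = 0.11746 mol
mass O = 2.233 − (1.4102 + 0.11840) = 0.70442 g → mol O = 0.70442 ÷ 15.999 = 0.044029 mol
Divide by the smallest (0.044029 mol): C 2.667, H 2.668, O 1.000
Multiplying each by 3 gives whole numbers: C 8.00, H 8.00, O 3.00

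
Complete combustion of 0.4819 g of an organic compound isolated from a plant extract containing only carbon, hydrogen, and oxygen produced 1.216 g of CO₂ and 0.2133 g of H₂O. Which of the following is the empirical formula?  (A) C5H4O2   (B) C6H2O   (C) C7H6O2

mol C = 1.216 g CO₂ ÷ 44.009 g/mol = 0.027631 mol
mol H = 2 × 0.2133 g H₂O ÷ 18.015 g/mol = 0.023680 mol
mass O = 0.4819 − (0.33187 + 0.023870) = 0.12616 g → mol O = 0.12616 ÷ 15.999 = 0.0078854 mol
Divide by the smallest (0.0078854 mol): C 3.504, H 3.003, O 1.000
Multiplying each by 2 gives whole numbers: C 7.01, H 6.01, O 2.00

(C) C7H6O2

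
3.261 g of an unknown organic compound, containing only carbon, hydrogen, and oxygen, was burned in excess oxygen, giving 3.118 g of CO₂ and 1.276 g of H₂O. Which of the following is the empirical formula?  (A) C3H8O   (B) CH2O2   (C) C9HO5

mol C = 3.118 g CO₂ ÷ 44.009 g/mol = 0.070849 mol
mol H = 2 × 1.276 g H₂O ÷ 18.015 g/mol = 0.14166 mol
mass O = 3.261 − (0.85097 + 0.14279) = 2.2672 g → mol O = 2.2672 ÷ 15.999 = 0.14171 mol
Divide by the smallest (0.070849 mol): C 1.000, H 1.999, O 2.000

(B) CH2O2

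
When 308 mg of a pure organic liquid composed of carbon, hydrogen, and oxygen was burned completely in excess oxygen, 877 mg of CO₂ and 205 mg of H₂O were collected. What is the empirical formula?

mol C = 0.877 g CO₂ ÷ 44.009 g/mol = 0.01993 mol
mol H = 2 × 0.205 g H₂O ÷ 18.015 g/mol = 0.02276 mol
mass O = 0.308 − (0.2394 + 0.02294) = 0.04571 g → mol O = 0.04571 ÷ 15.999 = 0.002857 mol
Divide by the smallest (0.002857 mol): C 6.975, H 7.966, O 1.000

C7H8O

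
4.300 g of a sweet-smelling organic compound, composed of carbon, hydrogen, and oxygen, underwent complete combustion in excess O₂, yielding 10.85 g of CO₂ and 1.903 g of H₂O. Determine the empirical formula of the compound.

C7H6O2

mol C = 10.85 g CO₂ ÷ 44.009 g/mol = 0.24654 mol
mol H = 2 × 1.903 g H₂O ÷ 18.015 g/mol = 0.21127 mol
mass O = 4.300 − (2.9612 + 0.21296) = 1.1258 g → mol O = 1.1258 ÷ 15.999 = 0.070370 mol
Divide by the smallest (0.070370 mol): C 3.504, H 3.002, O 1.000
Multiplying each by 2 gives whole numbers: C 7.01, H 6.00, O 2.00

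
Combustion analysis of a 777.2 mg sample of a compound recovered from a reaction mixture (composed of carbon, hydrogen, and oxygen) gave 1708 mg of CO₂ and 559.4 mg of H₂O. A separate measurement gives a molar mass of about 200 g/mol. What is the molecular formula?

mol C = 1.708 g CO₂ ÷ 44.009 g/mol = 0.038810 mol
mol H = 2 × 0.5594 g H₂O ÷ 18.015 g/mol = 0.062104 mol
mass O = 0.7772 − (0.46615 + 0.062601) = 0.24845 g → mol O = 0.24845 ÷ 15.999 = 0.015529 mol
Divide by the smallest (0.015529 mol): C 2.499, H 3.999, O 1.000
Multiplying each by 2 gives whole numbers: C 5.00, H 8.00, O 2.00
Empirical formula: C5H8O2
Empirical-formula mass = 100.12 g/mol; 200 ÷ 100.12 ≈ 2, so the molecular formula is C10H16O4.

C10H16O4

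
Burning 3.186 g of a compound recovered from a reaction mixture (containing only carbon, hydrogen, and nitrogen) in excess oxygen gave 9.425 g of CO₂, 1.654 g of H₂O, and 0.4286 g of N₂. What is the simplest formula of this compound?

mol C = 9.425 g CO₂ ÷ 44.009 g/mol = 0.21416 mol
mol H = 2 × 1.654 g H₂O ÷ 18.015 g/mol = 0.18362 mol
mol N = 2 × 0.4286 g N₂ ÷ 28.014 g/mol = 0.030599 mol
Divide by the smallest (0.030599 mol): C 6.999, H 6.001, N 1.000

C7H6N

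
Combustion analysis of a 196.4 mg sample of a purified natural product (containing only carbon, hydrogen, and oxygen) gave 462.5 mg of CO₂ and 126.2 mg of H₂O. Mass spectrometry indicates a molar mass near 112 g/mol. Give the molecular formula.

mol C = 0.4625 g CO₂ ÷ 44.009 g/mol = 0.010509 mol
mol H = 2 × 0.1262 g H₂O ÷ 18.015 g/mol = 0.014011 mol
mass O = 0.1964 − (0.12623 + 0.014123) = 0.056051 g → mol O = 0.056051 ÷ 15.999 = 0.0035034 mol
Divide by the smallest (0.0035034 mol): C 3.000, H 3.999, O 1.000
Empirical formula: C3H4O
Empirical-formula mass = 56.06 g/mol; 112 ÷ 56.06 ≈ 2, so the molecular formula is C6H8O2.

C6H8O2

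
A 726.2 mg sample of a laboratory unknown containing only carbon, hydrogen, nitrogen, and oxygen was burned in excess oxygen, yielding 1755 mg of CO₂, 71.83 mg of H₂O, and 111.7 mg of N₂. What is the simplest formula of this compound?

C5HNO

mol C = 1.755 g CO₂ ÷ 44.009 g/mol = 0.039878 mol
mol H = 2 × 0.07183 g H₂O ÷ 18.015 g/mol = 0.0079745 mol
mol N = 2 × 0.1117 g N₂ ÷ 28.014 g/mol = 0.0079746 mol
mass O = 0.7262 − (0.47898 + 0.0080383 + 0.11170) = 0.12748 g → mol O = 0.12748 ÷ 15.999 = 0.0079683 mol
Divide by the smallest (0.0079683 mol): C 5.005, H 1.001, N 1.001, O 1.000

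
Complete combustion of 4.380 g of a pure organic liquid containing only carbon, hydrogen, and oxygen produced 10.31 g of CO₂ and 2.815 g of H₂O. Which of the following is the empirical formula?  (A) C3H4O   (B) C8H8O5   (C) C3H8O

mol C = 10.31 g CO₂ ÷ 44.009 g/mol = 0.23427 mol
mol H = 2 × 2.815 g H₂O ÷ 18.015 g/mol = 0.31252 mol
mass O = 4.380 − (2.8138 + 0.31502) = 1.2512 g → mol O = 1.2512 ÷ 15.999 = 0.078203 mol
Divide by the smallest (0.078203 mol): C 2.996, H 3.996, O 1.000

(A) C3H4O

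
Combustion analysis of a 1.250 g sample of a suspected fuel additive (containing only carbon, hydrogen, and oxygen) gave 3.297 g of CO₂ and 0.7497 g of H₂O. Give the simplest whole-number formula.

mol C = 3.297 g CO₂ ÷ 44.009 g/mol = 0.074916 mol
mol H = 2 × 0.7497 g H₂O ÷ 18.015 g/mol = 0.083231 mol
mass O = 1.250 − (0.89982 + 0.083896) = 0.26628 g → mol O = 0.26628 ÷ 15.999 = 0.016644 mol
Divide by the smallest (0.016644 mol): C 4.501, H 5.001, O 1.000
Multiplying each by 2 gives whole numbers: C 9.00, H 10.00, O 2.00

C9H10O2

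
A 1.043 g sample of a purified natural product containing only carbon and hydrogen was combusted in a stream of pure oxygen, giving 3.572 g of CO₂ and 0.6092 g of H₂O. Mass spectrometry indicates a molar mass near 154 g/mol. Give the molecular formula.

mol C = 3.572 g CO₂ ÷ 44.009 g/mol = 0.081165 mol
mol H = 2 × 0.6092 g H₂O ÷ 18.015 g/mol = 0.067633 mol
Divide by the smallest (0.067633 mol): C 1.200, H 1.000
Multiplying each by 5 gives whole numbers: C 6.00, H 5.00
Empirical formula: C6H5
Empirical-formula mass = 77.11 g/mol; 154 ÷ 77.11 ≈ 2, so the molecular formula is C12H10.

C12H10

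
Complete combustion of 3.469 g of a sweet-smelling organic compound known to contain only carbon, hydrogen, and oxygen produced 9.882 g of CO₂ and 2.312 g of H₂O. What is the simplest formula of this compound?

C7H8O

mol C = 9.882 g CO₂ ÷ 44.009 g/mol = 0.22454 mol
mol H = 2 × 2.312 g H₂O ÷ 18.015 g/mol = 0.25667 mol
mass O = 3.469 − (2.6970 + 0.25873) = 0.51326 g → mol O = 0.51326 ÷ 15.999 = 0.032081 mol
Divide by the smallest (0.032081 mol): C 6.999, H 8.001, O 1.000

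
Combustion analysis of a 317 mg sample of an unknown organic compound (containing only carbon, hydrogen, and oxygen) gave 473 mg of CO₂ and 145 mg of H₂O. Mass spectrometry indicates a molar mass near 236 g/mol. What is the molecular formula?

C8H12O8

mol C = 0.473 g CO₂ ÷ 44.009 g/mol = 0.01075 mol
mol H = 2 × 0.145 g H₂O ÷ 18.015 g/mol = 0.01610 mol
mass O = 0.317 − (0.1291 + 0.01623) = 0.1717 g → mol O = 0.1717 ÷ 15.999 = 0.01073 mol
Divide by the smallest (0.01073 mol): C 1.002, H 1.500, O 1.000
Multiplying each by 2 gives whole numbers: C 2.00, H 3.00, O 2.00
Empirical formula: C2H3O2
Empirical-formula mass = 59.04 g/mol; 236 ÷ 59.04 ≈ 4, so the molecular formula is C8H12O8.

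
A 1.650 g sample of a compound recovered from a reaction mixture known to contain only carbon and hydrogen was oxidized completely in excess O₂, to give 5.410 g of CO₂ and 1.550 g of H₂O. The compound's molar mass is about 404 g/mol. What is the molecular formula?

mol C = 5.410 g CO₂ ÷ 44.009 g/mol = 0.12293 mol
mol H = 2 × 1.550 g H₂O ÷ 18.015 g/mol = 0.17208 mol
Divide by the smallest (0.12293 mol): C 1.000, H 1.400
Multiplying each by 5 gives whole numbers: C 5.00, H 7.00
Empirical formula: C5H7
Empirical-formula mass = 67.11 g/mol; 404 ÷ 67.11 ≈ 6, so the molecular formula is C30H42.

C30H42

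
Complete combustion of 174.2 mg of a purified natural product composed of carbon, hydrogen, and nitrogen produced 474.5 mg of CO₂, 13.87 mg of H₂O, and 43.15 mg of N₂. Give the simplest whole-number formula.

C7HN2

mol C = 0.4745 g CO₂ ÷ 44.009 g/mol = 0.010782 mol
mol H = 2 × 0.01387 g H₂O ÷ 18.015 g/mol = 0.0015398 mol
mol N = 2 × 0.04315 g N₂ ÷ 28.014 g/mol = 0.0030806 mol
Divide by the smallest (0.0015398 mol): C 7.002, H 1.000, N 2.001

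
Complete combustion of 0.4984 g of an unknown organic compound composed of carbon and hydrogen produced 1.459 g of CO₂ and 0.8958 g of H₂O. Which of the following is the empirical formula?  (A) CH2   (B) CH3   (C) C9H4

mol C = 1.459 g CO₂ ÷ 44.009 g/mol = 0.033152 mol
mol H = 2 × 0.8958 g H₂O ÷ 18.015 g/mol = 0.099450 mol
Divide by the smallest (0.033152 mol): C 1.000, H 3.000

(B) CH3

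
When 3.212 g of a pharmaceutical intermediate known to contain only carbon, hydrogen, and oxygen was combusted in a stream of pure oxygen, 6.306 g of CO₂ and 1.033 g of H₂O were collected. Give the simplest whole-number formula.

C5H4O3

mol C = 6.306 g CO₂ ÷ 44.009 g/mol = 0.14329 mol
mol H = 2 × 1.033 g H₂O ÷ 18.015 g/mol = 0.11468 mol
mass O = 3.212 − (1.7210 + 0.11560) = 1.3754 g → mol O = 1.3754 ÷ 15.999 = 0.085965 mol
Divide by the smallest (0.085965 mol): C 1.667, H 1.334, O 1.000
Multiplying each by 3 gives whole numbers: C 5.00, H 4.00, O 3.00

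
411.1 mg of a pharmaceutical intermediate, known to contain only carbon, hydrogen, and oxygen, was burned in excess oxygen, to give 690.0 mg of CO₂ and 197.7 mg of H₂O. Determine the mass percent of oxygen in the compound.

48.81%

mol C = 0.6900 g CO₂ ÷ 44.009 g/mol = 0.015679 mol
mol H = 2 × 0.1977 g H₂O ÷ 18.015 g/mol = 0.021948 mol
mass O = 0.4111 − (0.18832 + 0.022124) = 0.20066 g → mol O = 0.20066 ÷ 15.999 = 0.012542 mol
mass % O = 0.20066 g ÷ 0.4111 g × 100%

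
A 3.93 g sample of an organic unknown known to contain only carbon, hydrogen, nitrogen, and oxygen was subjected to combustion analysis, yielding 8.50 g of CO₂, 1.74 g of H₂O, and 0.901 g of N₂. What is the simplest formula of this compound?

C6H6N2O

mol C = 8.50 g CO₂ ÷ 44.009 g/mol = 0.1931 mol
mol H = 2 × 1.74 g H₂O ÷ 18.015 g/mol = 0.1932 mol
mol N = 2 × 0.901 g N₂ ÷ 28.014 g/mol = 0.06432 mol
mass O = 3.93 − (2.320 + 0.1947 + 0.9010) = 0.5144 g → mol O = 0.5144 ÷ 15.999 = 0.03216 mol
Divide by the smallest (0.03216 mol): C 6.007, H 6.008, N 2.000, O 1.000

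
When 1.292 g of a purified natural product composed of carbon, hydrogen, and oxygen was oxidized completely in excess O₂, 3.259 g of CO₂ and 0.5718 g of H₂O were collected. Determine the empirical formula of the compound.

C7H6O2

mol C = 3.259 g CO₂ ÷ 44.009 g/mol = 0.074053 mol
mol H = 2 × 0.5718 g H₂O ÷ 18.015 g/mol = 0.063480 mol
mass O = 1.292 − (0.88945 + 0.063988) = 0.33856 g → mol O = 0.33856 ÷ 15.999 = 0.021161 mol
Divide by the smallest (0.021161 mol): C 3.499, H 3.000, O 1.000
Multiplying each by 2 gives whole numbers: C 7.00, H 6.00, O 2.00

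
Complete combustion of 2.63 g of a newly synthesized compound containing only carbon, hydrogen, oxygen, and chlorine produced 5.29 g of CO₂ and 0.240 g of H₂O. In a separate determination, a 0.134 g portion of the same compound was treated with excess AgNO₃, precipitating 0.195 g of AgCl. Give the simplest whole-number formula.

C9H2Cl2O

mol C = 5.29 g CO₂ ÷ 44.009 g/mol = 0.1202 mol
mol H = 2 × 0.240 g H₂O ÷ 18.015 g/mol = 0.02664 mol
From the AgCl data: mol Cl per gram of compound = (0.195 ÷ 143.318) ÷ 0.134 = 0.01015 mol/g, so in the 2.63 g combustion sample mol Cl = 0.02670 mol
mass O = 2.63 − (1.444 + 0.02686 + 0.9467) = 0.2127 g → mol O = 0.2127 ÷ 15.999 = 0.01330 mol
Divide by the smallest (0.01330 mol): C 9.041, H 2.004, Cl 2.009, O 1.000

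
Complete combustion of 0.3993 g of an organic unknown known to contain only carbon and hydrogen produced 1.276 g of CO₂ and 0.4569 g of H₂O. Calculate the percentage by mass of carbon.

mol C = 1.276 g CO₂ ÷ 44.009 g/mol = 0.028994 mol
mol H = 2 × 0.4569 g H₂O ÷ 18.015 g/mol = 0.050724 mol
mass % C = 0.34825 g ÷ 0.3993 g × 100%

87.21%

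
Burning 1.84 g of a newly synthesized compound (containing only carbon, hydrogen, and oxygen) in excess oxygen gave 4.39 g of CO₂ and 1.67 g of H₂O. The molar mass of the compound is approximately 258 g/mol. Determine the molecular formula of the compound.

mol C = 4.39 g CO₂ ÷ 44.009 g/mol = 0.09975 mol
mol H = 2 × 1.67 g H₂O ÷ 18.015 g/mol = 0.1854 mol
mass O = 1.84 − (1.198 + 0.1869) = 0.4550 g → mol O = 0.4550 ÷ 15.999 = 0.02844 mol
Divide by the smallest (0.02844 mol): C 3.508, H 6.519, O 1.000
Multiplying each by 2 gives whole numbers: C 7.02, H 13.04, O 2.00
Empirical formula: C7H13O2
Empirical-formula mass = 129.18 g/mol; 258 ÷ 129.18 ≈ 2, so the molecular formula is C14H26O4.

C14H26O4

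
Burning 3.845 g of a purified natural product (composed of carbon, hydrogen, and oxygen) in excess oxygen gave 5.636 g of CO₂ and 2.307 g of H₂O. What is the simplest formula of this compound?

CH2O

mol C = 5.636 g CO₂ ÷ 44.009 g/mol = 0.12806 mol
mol H = 2 × 2.307 g H₂O ÷ 18.015 g/mol = 0.25612 mol
mass O = 3.845 − (1.5382 + 0.25817) = 2.0486 g → mol O = 2.0486 ÷ 15.999 = 0.12805 mol
Divide by the smallest (0.12805 mol): C 1.000, H 2.000, O 1.000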